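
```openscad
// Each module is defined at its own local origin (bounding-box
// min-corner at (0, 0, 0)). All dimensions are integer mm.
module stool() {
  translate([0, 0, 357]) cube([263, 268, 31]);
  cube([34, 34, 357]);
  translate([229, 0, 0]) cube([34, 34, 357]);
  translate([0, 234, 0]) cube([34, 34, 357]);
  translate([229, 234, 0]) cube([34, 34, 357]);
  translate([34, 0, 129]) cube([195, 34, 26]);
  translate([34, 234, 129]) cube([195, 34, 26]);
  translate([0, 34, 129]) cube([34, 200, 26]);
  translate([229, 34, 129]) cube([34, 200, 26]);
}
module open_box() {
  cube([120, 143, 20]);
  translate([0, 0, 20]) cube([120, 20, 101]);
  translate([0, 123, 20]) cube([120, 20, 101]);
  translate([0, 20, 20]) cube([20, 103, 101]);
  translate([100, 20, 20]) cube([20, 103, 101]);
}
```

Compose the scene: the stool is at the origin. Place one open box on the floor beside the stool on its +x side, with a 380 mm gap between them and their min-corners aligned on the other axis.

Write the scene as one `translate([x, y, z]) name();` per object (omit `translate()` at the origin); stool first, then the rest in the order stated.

stool();
translate([643, 0, 0]) open_box();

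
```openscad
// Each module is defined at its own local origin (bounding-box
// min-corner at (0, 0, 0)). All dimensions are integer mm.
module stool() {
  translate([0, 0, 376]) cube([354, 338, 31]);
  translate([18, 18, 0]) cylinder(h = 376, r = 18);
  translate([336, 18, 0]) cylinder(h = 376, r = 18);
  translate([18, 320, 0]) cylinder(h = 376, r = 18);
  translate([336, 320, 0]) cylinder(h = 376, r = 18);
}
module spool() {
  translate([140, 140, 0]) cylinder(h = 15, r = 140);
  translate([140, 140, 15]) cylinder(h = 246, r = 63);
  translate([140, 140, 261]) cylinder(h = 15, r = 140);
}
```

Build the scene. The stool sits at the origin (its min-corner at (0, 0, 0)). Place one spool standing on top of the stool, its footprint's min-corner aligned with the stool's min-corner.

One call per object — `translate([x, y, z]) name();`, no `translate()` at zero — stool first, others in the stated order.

stool();
translate([0, 0, 407]) spool();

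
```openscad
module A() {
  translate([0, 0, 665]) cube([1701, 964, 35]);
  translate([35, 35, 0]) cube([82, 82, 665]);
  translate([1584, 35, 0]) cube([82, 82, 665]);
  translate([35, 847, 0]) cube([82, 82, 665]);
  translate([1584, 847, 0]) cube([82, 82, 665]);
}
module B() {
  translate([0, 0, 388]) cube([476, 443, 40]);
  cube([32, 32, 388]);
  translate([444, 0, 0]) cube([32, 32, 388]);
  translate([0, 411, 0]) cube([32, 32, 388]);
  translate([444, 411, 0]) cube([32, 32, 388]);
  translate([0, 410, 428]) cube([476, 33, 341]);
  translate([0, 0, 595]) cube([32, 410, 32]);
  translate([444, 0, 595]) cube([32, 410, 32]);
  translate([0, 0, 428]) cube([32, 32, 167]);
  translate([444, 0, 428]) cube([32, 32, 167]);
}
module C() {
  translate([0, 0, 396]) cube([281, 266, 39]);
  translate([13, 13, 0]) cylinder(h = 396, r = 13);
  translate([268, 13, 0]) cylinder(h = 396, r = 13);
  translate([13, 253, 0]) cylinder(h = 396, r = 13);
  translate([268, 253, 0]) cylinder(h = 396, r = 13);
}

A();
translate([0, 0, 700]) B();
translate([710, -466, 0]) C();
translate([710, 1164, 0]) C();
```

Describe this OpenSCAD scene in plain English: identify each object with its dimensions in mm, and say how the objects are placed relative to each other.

A is a rectangular dining table. The top is 1701×964×35 mm with its upper surface at z = 700 mm. It stands on four 82×82 mm square legs, each inset 35 mm from the nearest pair of top edges, running from the floor to the underside of the top.

B is a chair: 476×443 mm seat, 40 mm thick, top at z = 428 mm, on four 32 mm square corner legs flush with the seat edges. A 33 mm thick backrest slab spans the full seat width, extending 341 mm above the seat top, its back face flush with the seat's +y edge. Two armrests of 32×32 mm section run along each side from the seat's front edge to the front of the backrest, top faces 199 mm above the seat top and outer faces flush with the seat's x-edges; a 32×32 mm post under the front of each armrest stands on the seat at the front corner.

C is a simple wooden stool: a rectangular seat 281 mm (x) by 266 mm (y), 39 mm thick, top face at z = 435 mm, on four round legs, each 26 mm in diameter. The legs rest on z = 0, each leg's axis is inset half a diameter from the nearest pair of seat edges (so the leg's bounding box is flush with the corner).

The chair is on top of the table. Two stools sit around the table at the −y, +y sides.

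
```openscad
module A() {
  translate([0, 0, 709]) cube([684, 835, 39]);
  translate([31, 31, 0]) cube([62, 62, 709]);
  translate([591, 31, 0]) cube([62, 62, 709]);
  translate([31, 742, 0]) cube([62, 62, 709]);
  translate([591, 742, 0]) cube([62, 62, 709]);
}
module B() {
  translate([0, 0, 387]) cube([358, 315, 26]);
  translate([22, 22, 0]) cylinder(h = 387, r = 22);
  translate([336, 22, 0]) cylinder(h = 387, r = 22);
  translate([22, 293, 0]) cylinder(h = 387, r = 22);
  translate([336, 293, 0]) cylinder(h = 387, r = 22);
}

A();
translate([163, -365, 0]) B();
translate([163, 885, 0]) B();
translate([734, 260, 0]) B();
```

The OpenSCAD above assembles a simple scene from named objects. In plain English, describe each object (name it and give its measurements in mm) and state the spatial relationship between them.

A is a rectangular dining table. The top is 684×835×39 mm with its upper surface at z = 748 mm. It stands on four 62×62 mm square legs, each inset 31 mm from the nearest pair of top edges, running from the floor to the underside of the top.

B is a four-legged stool. The seat is a 358×315×26 mm slab whose top surface is at z = 413 mm; four round legs, each 44 mm in diameter, run from the floor (z = 0) to the underside of the seat, each leg's axis is inset half a diameter from the nearest pair of seat edges (so the leg's bounding box is flush with the corner).

Three stools sit around the table at the −y, +y, +x sides.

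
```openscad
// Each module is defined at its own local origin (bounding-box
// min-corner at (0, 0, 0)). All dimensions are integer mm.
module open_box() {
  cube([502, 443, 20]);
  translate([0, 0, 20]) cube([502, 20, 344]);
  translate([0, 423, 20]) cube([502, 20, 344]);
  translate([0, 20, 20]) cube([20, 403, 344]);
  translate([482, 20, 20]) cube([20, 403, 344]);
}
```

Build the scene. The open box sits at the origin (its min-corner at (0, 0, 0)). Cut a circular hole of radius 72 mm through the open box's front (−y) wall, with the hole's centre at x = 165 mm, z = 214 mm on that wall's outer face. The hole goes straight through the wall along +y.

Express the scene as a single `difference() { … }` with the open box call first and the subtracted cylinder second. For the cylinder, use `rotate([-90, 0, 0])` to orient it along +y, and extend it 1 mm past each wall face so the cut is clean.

difference() {
  open_box();
  translate([165, -1, 214]) rotate([-90, 0, 0]) cylinder(h = 22, r = 72);
}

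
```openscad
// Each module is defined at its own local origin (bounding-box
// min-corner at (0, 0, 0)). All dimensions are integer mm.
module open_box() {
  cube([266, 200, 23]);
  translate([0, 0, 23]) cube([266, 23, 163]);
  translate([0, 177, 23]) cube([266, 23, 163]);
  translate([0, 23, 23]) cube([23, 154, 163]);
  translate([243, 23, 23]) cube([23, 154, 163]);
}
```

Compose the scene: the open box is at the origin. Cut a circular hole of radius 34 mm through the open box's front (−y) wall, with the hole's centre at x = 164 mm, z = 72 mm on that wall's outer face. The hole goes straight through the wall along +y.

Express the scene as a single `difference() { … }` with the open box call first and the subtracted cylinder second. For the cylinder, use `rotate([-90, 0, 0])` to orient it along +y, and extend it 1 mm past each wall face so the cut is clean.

difference() {
  open_box();
  translate([164, -1, 72]) rotate([-90, 0, 0]) cylinder(h = 25, r = 34);
}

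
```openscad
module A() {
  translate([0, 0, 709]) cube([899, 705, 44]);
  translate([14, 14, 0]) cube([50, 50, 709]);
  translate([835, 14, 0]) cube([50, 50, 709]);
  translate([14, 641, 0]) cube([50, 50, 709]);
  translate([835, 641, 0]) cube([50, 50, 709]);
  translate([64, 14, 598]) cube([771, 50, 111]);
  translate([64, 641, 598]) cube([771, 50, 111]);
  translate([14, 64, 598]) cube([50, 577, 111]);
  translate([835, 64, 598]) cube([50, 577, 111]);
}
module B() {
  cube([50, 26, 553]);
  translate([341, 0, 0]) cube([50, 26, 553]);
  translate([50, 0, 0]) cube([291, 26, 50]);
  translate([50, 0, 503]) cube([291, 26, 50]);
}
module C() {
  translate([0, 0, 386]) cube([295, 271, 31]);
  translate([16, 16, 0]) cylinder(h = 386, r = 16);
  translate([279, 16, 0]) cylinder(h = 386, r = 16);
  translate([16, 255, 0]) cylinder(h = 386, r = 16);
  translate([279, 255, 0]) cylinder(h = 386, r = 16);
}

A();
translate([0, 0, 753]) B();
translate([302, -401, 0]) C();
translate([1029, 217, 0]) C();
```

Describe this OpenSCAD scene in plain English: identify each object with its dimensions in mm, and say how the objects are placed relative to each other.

A is a rectangular dining table. The top is 899×705×44 mm with its upper surface at z = 753 mm. It stands on four 50×50 mm square legs, each inset 14 mm from the nearest pair of top edges, running from the floor to the underside of the top. Four apron rails, 50 mm thick and 111 mm tall, run between adjacent legs with their top edges flush with the underside of the top and their outer faces flush with the legs' outer faces.

B is a picture frame with a 291×453 mm rectangular opening (x by z) and a uniform 50 mm border on every side. Frame depth is 26 mm along y. It is built from two vertical stiles running the full outside height and two horizontal rails spanning the gap between the stiles.

C is a four-legged stool. The seat is a 295×271×31 mm slab whose top surface is at z = 417 mm; four round legs, each 32 mm in diameter, run from the floor (z = 0) to the underside of the seat, each leg's axis is inset half a diameter from the nearest pair of seat edges (so the leg's bounding box is flush with the corner).

The picture frame is on top of the table. Two stools sit around the table at the −y, +x sides.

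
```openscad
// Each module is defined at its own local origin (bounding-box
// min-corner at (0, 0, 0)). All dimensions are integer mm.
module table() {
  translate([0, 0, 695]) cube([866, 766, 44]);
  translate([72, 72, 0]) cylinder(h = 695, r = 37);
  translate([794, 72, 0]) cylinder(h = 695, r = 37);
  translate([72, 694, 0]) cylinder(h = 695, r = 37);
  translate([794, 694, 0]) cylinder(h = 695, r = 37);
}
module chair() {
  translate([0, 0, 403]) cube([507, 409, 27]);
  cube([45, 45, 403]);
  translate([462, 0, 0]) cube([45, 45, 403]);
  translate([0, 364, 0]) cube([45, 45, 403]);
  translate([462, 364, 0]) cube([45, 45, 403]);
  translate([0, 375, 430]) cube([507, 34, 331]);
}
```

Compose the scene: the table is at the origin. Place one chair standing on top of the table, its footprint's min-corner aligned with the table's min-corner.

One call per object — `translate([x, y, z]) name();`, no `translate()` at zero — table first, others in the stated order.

table();
translate([0, 0, 739]) chair();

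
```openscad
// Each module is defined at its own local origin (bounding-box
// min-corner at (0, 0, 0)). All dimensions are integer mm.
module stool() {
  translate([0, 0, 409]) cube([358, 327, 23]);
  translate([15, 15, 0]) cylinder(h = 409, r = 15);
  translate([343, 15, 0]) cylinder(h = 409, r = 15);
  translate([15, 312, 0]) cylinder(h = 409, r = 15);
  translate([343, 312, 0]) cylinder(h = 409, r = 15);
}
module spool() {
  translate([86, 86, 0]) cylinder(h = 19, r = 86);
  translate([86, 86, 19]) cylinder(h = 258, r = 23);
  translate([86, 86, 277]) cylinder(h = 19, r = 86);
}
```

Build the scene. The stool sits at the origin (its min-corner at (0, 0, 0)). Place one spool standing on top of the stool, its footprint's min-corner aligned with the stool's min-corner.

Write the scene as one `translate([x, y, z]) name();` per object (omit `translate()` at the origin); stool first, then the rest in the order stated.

stool();
translate([0, 0, 432]) spool();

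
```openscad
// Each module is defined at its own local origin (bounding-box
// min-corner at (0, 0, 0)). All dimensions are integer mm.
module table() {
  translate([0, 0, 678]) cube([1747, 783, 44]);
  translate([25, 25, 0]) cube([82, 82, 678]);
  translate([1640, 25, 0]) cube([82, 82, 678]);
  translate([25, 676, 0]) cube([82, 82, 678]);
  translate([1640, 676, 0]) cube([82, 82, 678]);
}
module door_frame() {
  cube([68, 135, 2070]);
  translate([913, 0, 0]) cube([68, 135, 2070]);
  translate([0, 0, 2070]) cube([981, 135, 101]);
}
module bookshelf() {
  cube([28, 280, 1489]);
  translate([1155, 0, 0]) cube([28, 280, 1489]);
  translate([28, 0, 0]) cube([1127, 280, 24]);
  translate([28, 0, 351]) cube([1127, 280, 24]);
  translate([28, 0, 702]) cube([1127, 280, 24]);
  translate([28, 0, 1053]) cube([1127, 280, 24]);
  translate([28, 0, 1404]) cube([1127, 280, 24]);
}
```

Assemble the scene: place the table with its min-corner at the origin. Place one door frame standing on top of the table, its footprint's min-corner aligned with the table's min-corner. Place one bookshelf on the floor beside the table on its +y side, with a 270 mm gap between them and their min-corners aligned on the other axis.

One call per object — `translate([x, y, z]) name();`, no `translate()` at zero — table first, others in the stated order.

table();
translate([0, 0, 722]) door_frame();
translate([0, 1053, 0]) bookshelf();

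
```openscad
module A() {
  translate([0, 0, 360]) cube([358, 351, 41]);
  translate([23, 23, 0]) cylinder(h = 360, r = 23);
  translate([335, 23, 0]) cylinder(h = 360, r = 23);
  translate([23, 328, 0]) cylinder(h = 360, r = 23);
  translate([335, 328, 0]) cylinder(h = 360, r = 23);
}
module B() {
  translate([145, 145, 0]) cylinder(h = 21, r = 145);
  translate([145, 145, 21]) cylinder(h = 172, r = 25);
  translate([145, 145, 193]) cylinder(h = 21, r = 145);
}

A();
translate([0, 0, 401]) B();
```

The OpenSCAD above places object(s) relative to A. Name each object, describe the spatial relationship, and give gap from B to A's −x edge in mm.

The spool's min-x is at 0; the stool's min-x is 0; gap = 0 mm.

A is a stool. B is a spool. The spool is on top of the stool. The gap from the spool to the stool's −x edge is 0 mm.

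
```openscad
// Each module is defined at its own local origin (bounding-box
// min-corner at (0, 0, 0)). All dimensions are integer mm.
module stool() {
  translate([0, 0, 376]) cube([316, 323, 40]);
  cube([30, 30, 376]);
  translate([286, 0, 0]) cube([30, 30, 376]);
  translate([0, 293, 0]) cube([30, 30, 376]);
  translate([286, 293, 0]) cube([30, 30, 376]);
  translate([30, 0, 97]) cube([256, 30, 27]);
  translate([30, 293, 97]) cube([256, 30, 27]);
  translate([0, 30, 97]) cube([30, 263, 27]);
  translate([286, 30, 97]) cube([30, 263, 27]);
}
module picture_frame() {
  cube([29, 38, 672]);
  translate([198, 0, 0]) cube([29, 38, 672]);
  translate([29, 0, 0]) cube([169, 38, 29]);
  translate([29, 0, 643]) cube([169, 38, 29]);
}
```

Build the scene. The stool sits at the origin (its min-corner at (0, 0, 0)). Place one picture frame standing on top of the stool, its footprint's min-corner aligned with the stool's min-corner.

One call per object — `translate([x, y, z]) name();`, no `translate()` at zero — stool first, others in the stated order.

stool();
translate([0, 0, 416]) picture_frame();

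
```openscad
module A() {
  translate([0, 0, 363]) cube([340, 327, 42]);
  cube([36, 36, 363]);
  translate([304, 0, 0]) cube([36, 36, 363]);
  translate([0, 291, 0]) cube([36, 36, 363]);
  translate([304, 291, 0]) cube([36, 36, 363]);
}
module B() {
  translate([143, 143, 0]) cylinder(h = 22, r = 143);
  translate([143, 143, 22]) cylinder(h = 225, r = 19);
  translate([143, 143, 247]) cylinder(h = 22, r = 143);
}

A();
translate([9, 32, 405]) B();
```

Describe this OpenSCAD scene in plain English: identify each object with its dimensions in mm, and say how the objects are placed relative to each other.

A is a simple wooden stool: a rectangular seat 340 mm (x) by 327 mm (y), 42 mm thick, top face at z = 405 mm, on four square legs, each 36×36 mm in cross-section. The legs rest on z = 0, each flush with a corner of the seat.

B is a spool: two coaxial disc flanges of radius 143 mm and thickness 22 mm, joined by a core cylinder of radius 19 mm and height 225 mm. The lower flange rests on z = 0 and the three cylinders share a vertical axis.

The spool is on top of the stool.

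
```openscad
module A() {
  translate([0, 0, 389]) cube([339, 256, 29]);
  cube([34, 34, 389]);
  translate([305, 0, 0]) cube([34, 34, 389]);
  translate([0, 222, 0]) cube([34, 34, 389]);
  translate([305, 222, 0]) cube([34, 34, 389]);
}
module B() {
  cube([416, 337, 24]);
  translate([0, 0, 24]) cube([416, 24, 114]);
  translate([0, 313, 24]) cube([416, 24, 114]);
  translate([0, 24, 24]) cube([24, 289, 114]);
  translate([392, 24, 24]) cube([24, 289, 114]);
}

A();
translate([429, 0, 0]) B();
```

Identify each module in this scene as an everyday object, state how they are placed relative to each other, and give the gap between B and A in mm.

The open box's nearest face is 90 mm from the stool's +x face.

A is a stool. B is an open box. The open box is on the floor beside the stool on its +x side. The gap between the open box and the stool is 90 mm.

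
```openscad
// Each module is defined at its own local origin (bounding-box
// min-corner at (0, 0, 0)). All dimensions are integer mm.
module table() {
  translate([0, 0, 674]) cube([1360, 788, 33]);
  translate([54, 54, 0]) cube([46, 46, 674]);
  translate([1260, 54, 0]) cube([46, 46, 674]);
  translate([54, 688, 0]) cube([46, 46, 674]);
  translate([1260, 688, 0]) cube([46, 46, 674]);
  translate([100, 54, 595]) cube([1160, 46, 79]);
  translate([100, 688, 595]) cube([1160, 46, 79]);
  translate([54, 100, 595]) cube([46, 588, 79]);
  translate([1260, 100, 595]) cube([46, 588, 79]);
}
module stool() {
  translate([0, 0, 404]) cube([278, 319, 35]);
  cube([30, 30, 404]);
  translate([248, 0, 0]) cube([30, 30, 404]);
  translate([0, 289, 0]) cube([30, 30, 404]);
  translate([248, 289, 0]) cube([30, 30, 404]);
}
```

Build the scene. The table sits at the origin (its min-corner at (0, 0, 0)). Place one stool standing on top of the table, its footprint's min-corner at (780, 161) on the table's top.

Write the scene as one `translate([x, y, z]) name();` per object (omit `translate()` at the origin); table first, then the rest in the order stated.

table();
translate([780, 161, 707]) stool();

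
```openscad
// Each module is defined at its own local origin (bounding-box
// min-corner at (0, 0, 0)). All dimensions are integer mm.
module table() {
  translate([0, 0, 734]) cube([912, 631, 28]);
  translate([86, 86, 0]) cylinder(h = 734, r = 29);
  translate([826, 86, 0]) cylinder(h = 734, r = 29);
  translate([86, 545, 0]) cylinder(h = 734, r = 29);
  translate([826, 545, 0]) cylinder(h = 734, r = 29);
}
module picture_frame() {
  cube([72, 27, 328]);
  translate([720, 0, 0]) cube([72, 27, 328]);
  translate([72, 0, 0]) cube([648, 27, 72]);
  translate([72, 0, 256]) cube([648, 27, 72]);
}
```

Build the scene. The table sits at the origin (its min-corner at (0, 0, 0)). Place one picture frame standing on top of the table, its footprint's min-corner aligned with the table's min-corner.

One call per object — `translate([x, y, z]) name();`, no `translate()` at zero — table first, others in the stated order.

table();
translate([0, 0, 762]) picture_frame();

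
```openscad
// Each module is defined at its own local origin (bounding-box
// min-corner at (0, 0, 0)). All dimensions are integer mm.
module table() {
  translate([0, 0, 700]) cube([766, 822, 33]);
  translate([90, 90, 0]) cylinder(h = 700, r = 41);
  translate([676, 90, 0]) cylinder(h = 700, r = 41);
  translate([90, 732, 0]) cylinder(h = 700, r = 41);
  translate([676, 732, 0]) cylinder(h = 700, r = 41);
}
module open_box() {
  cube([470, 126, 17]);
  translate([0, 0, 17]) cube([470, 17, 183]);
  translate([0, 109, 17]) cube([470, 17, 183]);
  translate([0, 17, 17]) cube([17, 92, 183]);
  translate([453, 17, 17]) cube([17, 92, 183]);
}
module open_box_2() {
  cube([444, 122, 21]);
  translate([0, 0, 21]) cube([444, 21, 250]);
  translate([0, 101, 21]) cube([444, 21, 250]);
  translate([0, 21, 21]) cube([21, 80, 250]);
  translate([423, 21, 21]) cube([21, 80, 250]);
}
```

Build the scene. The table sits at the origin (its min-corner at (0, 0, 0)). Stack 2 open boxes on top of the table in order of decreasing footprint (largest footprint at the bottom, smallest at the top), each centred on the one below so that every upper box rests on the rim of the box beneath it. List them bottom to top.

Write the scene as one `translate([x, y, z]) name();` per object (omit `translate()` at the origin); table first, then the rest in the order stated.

table();
translate([148, 348, 733]) open_box();
translate([161, 350, 933]) open_box_2();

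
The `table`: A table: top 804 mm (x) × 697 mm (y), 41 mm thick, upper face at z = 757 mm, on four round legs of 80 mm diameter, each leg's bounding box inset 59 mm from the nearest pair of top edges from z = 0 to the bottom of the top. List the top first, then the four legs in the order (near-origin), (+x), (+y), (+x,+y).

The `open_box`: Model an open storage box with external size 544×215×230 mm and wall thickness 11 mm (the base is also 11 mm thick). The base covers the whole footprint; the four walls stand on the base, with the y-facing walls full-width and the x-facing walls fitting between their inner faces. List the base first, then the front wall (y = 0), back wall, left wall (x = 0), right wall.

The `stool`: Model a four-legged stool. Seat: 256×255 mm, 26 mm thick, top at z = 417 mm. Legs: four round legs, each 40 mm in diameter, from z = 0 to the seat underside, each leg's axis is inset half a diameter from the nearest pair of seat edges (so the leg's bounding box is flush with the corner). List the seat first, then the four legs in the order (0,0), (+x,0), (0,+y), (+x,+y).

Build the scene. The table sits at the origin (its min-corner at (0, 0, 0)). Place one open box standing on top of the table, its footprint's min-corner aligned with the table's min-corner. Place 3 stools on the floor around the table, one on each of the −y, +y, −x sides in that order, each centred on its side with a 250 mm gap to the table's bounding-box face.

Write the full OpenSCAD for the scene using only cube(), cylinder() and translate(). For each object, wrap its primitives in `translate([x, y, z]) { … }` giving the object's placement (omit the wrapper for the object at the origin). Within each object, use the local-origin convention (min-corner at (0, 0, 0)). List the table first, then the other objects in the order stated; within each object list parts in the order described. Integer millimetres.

translate([0, 0, 716]) cube([804, 697, 41]);
translate([99, 99, 0]) cylinder(h = 716, r = 40);
translate([705, 99, 0]) cylinder(h = 716, r = 40);
translate([99, 598, 0]) cylinder(h = 716, r = 40);
translate([705, 598, 0]) cylinder(h = 716, r = 40);
translate([0, 0, 757]) {
  cube([544, 215, 11]);
  translate([0, 0, 11]) cube([544, 11, 219]);
  translate([0, 204, 11]) cube([544, 11, 219]);
  translate([0, 11, 11]) cube([11, 193, 219]);
  translate([533, 11, 11]) cube([11, 193, 219]);
}
translate([274, -505, 0]) {
  translate([0, 0, 391]) cube([256, 255, 26]);
  translate([20, 20, 0]) cylinder(h = 391, r = 20);
  translate([236, 20, 0]) cylinder(h = 391, r = 20);
  translate([20, 235, 0]) cylinder(h = 391, r = 20);
  translate([236, 235, 0]) cylinder(h = 391, r = 20);
}
translate([274, 947, 0]) {
  translate([0, 0, 391]) cube([256, 255, 26]);
  translate([20, 20, 0]) cylinder(h = 391, r = 20);
  translate([236, 20, 0]) cylinder(h = 391, r = 20);
  translate([20, 235, 0]) cylinder(h = 391, r = 20);
  translate([236, 235, 0]) cylinder(h = 391, r = 20);
}
translate([-506, 221, 0]) {
  translate([0, 0, 391]) cube([256, 255, 26]);
  translate([20, 20, 0]) cylinder(h = 391, r = 20);
  translate([236, 20, 0]) cylinder(h = 391, r = 20);
  translate([20, 235, 0]) cylinder(h = 391, r = 20);
  translate([236, 235, 0]) cylinder(h = 391, r = 20);
}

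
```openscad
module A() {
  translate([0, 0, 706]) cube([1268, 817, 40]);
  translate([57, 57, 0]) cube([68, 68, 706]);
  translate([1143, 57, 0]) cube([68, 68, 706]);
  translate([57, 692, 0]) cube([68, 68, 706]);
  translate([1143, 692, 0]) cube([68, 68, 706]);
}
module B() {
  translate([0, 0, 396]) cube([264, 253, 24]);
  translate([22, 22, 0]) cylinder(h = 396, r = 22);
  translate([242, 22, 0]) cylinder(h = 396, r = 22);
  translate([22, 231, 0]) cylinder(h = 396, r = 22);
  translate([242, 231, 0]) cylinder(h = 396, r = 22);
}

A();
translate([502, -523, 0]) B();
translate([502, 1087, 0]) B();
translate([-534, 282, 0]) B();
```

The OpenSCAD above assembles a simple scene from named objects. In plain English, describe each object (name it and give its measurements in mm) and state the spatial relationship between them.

A is a table: top 1268 mm (x) × 817 mm (y), 40 mm thick, upper face at z = 746 mm, on four 68×68 mm square legs, each inset 57 mm from the nearest pair of top edges, running from z = 0 to the bottom of the top.

B is a simple wooden stool: a rectangular seat 264 mm (x) by 253 mm (y), 24 mm thick, top face at z = 420 mm, on four round legs, each 44 mm in diameter. The legs rest on z = 0, each leg's axis is inset half a diameter from the nearest pair of seat edges (so the leg's bounding box is flush with the corner).

Three stools sit around the table at the −y, +y, −x sides.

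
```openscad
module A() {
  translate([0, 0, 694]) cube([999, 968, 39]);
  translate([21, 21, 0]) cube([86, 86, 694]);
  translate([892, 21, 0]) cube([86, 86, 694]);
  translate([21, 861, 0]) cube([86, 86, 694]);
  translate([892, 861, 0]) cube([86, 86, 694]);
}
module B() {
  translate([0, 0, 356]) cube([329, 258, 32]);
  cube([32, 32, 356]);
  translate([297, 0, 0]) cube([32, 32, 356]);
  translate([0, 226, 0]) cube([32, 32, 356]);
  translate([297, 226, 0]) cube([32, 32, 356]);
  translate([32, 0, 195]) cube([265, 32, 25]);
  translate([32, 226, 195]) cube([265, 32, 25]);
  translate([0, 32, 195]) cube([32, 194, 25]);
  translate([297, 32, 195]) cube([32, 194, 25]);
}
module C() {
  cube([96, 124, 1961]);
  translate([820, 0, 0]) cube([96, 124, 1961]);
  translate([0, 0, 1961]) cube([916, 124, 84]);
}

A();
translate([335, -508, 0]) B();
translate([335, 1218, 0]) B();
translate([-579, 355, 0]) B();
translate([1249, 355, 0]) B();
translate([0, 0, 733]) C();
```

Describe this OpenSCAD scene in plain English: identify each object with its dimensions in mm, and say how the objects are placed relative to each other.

A is a table: top 999 mm (x) × 968 mm (y), 39 mm thick, upper face at z = 733 mm, on four 86×86 mm square legs, each inset 21 mm from the nearest pair of top edges, running from z = 0 to the bottom of the top.

B is a four-legged stool. The seat is a 329×258×32 mm slab whose top surface is at z = 388 mm; four square legs, each 32×32 mm in cross-section, run from the floor (z = 0) to the underside of the seat, each flush with a corner of the seat. Four stretchers, 32 mm wide and 25 mm tall, connect adjacent legs with their undersides at z = 195 mm, each running between the inner faces of the legs it joins and aligned with the legs' outer faces on the other axis.

C is a rectangular door frame: two vertical jambs of 96×124 mm section, 1961 mm tall, with a clear opening 724 mm wide between their inner faces. A header 84 mm tall and 124 mm deep lies on top of the jambs and spans the full outside width.

Four stools sit around the table at the −y, +y, −x, +x sides. The door frame is on top of the table.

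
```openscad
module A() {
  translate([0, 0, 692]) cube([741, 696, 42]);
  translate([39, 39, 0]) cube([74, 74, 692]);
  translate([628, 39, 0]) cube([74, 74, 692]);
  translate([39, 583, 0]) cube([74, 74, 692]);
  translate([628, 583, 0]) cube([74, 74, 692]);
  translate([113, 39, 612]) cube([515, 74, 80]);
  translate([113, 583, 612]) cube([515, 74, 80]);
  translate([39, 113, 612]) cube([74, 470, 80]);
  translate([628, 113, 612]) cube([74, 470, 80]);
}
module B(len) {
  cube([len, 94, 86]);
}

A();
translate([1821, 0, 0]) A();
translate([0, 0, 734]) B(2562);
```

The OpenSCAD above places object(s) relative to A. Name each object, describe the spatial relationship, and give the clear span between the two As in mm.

Second table starts at x = 1821; first ends at x = 741; clear span = 1821 − 741 = 1080 mm.

A is a table. B is a beam. A beam spans the tops of two tables. The clear span between the two tables is 1080 mm.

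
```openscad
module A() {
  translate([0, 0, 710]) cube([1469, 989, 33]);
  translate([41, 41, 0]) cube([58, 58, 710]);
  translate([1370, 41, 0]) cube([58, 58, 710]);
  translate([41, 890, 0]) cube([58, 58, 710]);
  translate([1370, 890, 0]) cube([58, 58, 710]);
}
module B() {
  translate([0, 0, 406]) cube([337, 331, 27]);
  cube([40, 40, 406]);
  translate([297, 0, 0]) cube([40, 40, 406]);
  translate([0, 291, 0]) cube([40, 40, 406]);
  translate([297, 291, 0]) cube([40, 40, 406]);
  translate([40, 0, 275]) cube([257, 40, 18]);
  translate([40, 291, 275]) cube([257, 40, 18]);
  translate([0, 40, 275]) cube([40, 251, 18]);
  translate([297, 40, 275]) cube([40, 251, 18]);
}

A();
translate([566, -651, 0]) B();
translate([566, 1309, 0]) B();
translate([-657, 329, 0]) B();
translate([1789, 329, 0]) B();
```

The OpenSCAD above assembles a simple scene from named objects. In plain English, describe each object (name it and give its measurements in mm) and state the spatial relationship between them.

A is a rectangular dining table. The top is 1469×989×33 mm with its upper surface at z = 743 mm. It stands on four 58×58 mm square legs, each inset 41 mm from the nearest pair of top edges, running from the floor to the underside of the top.

B is a four-legged stool. The seat is 337×331 mm, 27 mm thick, top at z = 433 mm. It stands on four square legs, each 40×40 mm in cross-section, from z = 0 to the seat underside, each flush with a corner of the seat. Four stretchers, 40 mm wide and 18 mm tall, connect adjacent legs with their undersides at z = 275 mm, each running between the inner faces of the legs it joins and aligned with the legs' outer faces on the other axis.

Four stools sit around the table at the −y, +y, −x, +x sides.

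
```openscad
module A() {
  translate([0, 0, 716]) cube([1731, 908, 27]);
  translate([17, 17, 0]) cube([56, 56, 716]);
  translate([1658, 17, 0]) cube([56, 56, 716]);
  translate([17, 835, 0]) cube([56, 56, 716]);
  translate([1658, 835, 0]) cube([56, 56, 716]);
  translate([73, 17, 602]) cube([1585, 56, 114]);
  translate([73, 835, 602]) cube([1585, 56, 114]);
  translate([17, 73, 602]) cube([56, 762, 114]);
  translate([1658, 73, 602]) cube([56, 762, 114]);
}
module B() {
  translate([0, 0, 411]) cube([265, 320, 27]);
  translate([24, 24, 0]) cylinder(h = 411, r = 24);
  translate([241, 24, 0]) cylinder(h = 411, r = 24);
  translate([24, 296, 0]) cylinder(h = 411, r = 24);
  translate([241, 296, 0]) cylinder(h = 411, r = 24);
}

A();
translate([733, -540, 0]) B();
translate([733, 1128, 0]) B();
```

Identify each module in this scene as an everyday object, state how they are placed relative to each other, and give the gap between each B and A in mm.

A is a table. B is a stool. Two stools sit around the table at the −y, +y sides. The gap between each stool and the table is 220 mm.

Each stool's nearest face is 220 mm from the table's bounding box.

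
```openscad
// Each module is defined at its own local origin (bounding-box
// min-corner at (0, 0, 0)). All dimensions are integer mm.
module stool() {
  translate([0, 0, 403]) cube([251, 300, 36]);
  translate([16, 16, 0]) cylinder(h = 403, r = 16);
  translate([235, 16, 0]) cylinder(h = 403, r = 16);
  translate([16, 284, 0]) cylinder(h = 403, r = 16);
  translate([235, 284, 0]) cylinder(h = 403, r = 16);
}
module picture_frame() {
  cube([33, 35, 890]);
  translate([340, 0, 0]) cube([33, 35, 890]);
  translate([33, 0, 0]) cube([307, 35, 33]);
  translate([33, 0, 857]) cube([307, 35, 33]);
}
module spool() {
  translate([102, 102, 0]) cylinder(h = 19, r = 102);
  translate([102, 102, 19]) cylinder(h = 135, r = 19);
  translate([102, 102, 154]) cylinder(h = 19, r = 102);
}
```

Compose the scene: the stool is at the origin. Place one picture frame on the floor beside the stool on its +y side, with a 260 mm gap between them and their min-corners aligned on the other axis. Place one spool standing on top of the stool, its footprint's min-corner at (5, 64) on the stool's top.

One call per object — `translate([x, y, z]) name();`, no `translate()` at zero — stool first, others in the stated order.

stool();
translate([0, 560, 0]) picture_frame();
translate([5, 64, 439]) spool();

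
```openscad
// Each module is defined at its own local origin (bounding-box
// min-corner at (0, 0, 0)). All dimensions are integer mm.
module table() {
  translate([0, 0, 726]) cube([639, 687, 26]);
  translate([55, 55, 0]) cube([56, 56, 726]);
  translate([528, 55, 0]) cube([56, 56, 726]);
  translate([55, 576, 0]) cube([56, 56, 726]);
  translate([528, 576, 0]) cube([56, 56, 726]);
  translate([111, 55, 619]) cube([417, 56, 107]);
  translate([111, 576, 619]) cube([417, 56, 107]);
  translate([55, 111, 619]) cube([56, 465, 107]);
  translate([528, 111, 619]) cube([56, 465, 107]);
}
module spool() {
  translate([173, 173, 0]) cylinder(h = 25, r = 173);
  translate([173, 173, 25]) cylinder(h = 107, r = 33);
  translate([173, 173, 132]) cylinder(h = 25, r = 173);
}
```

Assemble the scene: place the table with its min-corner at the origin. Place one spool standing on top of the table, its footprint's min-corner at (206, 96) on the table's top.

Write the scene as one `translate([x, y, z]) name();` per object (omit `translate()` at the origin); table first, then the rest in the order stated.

table();
translate([206, 96, 752]) spool();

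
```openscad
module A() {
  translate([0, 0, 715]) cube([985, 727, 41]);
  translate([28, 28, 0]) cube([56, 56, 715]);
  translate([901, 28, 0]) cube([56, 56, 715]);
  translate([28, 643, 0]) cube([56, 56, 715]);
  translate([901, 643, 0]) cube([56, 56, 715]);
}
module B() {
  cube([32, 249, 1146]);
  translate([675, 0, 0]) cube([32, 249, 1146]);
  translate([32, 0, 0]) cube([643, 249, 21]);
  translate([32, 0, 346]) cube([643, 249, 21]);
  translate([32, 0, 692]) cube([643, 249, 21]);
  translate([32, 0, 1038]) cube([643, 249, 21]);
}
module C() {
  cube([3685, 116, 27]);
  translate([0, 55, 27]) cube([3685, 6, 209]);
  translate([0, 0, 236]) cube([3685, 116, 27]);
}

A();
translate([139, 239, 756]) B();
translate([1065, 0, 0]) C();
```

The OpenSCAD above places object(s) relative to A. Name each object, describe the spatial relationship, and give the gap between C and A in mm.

The I-beam's nearest face is 80 mm from the table's +x face.

A is a table. B is a bookshelf. C is an I-beam. The bookshelf is on top of the table, centred. The I-beam is on the floor beside the table on its +x side. The gap between the I-beam and the table is 80 mm.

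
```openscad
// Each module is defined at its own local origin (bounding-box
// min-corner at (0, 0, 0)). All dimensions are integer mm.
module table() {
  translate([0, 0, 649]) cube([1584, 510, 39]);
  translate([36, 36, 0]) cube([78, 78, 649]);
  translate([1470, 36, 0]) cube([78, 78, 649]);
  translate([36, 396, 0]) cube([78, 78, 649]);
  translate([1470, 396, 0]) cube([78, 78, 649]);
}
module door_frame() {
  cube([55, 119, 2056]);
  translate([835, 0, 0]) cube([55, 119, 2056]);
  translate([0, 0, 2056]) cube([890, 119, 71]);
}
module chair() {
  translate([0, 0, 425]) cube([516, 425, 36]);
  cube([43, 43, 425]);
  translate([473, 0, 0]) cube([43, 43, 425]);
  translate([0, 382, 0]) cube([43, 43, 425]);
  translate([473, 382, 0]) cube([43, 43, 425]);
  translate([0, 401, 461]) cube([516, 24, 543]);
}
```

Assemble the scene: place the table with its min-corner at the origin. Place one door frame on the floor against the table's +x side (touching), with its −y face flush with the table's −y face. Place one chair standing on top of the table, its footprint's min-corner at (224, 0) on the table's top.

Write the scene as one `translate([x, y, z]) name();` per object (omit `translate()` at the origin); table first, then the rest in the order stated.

table();
translate([1584, 0, 0]) door_frame();
translate([224, 0, 688]) chair();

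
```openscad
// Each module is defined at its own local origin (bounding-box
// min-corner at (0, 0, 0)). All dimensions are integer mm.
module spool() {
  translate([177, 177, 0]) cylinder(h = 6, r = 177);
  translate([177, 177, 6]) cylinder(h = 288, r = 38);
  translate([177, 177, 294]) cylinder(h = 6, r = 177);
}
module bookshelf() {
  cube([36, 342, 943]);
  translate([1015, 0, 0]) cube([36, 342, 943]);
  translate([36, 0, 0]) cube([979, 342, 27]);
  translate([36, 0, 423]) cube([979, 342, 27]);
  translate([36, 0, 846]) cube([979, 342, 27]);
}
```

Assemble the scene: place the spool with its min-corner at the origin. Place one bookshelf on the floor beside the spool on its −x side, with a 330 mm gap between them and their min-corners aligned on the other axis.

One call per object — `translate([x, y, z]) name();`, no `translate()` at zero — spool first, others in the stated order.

spool();
translate([-1381, 0, 0]) bookshelf();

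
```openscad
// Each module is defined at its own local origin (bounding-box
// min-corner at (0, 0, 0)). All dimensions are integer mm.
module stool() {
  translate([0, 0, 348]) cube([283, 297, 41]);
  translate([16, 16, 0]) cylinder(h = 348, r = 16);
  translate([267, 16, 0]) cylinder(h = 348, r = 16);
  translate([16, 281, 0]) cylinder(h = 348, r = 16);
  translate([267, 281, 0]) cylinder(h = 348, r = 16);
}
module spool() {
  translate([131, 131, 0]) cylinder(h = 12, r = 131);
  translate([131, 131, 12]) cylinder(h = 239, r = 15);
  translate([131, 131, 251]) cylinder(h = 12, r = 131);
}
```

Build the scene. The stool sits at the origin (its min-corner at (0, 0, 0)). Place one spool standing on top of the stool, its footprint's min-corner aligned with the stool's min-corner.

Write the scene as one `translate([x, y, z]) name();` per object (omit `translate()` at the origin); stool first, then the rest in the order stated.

stool();
translate([0, 0, 389]) spool();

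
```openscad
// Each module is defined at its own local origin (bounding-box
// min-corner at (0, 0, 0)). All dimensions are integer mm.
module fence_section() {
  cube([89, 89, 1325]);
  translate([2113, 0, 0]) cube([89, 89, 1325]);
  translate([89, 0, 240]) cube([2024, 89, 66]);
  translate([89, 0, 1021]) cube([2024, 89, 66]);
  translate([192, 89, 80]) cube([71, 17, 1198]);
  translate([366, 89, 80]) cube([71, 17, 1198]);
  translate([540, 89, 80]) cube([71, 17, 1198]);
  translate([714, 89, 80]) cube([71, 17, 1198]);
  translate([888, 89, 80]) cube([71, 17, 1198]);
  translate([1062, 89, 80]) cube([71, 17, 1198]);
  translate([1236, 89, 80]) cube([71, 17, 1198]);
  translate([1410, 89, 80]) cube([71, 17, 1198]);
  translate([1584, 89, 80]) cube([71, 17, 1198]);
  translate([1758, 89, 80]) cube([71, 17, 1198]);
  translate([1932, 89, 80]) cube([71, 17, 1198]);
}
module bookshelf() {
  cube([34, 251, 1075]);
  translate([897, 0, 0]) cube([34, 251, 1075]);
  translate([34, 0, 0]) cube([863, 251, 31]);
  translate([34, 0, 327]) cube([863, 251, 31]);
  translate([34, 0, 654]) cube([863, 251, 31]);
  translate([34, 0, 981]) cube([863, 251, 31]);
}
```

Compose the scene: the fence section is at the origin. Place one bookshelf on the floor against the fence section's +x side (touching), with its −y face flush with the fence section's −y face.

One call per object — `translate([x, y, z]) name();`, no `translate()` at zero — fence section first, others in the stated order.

fence_section();
translate([2202, 0, 0]) bookshelf();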